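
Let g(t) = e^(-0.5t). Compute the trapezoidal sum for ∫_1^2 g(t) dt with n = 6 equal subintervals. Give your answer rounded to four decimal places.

0.4776

Δt = (2 − 1)/6 = 1/6.
g(1) ≈ 0.6065, g(7/6) ≈ 0.5580, g(4/3) ≈ 0.5134, g(1.5) ≈ 0.4724, g(5/3) ≈ 0.4346, g(11/6) ≈ 0.3998, g(2) ≈ 0.3679.
T_6 = (Δt/2)·[g(t_0) + 2g(t_1) + ... + 2g(t_{5}) + g(t_6)].
Sum ≈ 0.4776.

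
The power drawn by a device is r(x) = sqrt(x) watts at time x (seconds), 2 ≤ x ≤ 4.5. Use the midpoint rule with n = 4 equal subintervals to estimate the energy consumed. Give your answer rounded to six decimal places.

Δx = (4.5 − 2)/4 = 0.625.
Midpoints: 2.3125, 2.9375, 3.5625, 4.1875.
r(2.3125) ≈ 1.520691, r(2.9375) ≈ 1.713914, r(3.5625) ≈ 1.887459, r(4.1875) ≈ 2.046338.
Sum = Δx · [r(2.3125) + r(2.9375) + r(3.5625) + r(4.1875)].
Sum ≈ 4.480251.

4.480251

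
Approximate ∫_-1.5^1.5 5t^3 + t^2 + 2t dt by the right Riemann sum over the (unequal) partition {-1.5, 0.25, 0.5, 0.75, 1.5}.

Subinterval widths: 1.75, 0.25, 0.25, 0.75.
Right endpoints: 0.25, 0.5, 0.75, 1.5.
f(0.25) = 0.640625, f(0.5) = 1.875, f(0.75) = 4.171875, f(1.5) = 22.125.
Sum = Σ Δt_i · f(t_i).
Sum = 19.2265625.

19.2265625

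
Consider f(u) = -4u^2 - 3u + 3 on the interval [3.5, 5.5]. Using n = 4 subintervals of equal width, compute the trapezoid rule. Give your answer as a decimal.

Δu = (5.5 − 3.5)/4 = 0.5.
f(3.5) = -56.5, f(4) = -73, f(4.5) = -91.5, f(5) = -112, f(5.5) = -134.5.
T_4 = (Δu/2)·[f(u_0) + 2f(u_1) + 2f(u_2) + 2f(u_3) + f(u_4)].
Sum = -186.

-186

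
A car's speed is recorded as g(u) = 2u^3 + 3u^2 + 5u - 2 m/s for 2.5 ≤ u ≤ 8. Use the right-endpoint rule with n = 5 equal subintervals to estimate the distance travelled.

3352.91

Δu = (8 − 2.5)/5 = 1.1.
Right endpoints: 3.6, 4.7, 5.8, 6.9, 8.
g(3.6) = 148.192, g(4.7) = 295.416, g(5.8) = 518.144, g(6.9) = 832.348, g(8) = 1254.
Sum = Δu · [g(3.6) + g(4.7) + g(5.8) + g(6.9) + g(8)].
Sum = 3352.91.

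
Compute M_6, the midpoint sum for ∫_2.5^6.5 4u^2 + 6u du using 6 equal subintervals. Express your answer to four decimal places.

452.7407

Δu = (6.5 − 2.5)/6 = 2/3.
Midpoints: 17/6, 3.5, 25/6, 29/6, 5.5, 37/6.
f(17/6) = 442/9, f(3.5) = 70, f(25/6) = 850/9, f(29/6) = 1102/9, f(5.5) = 154, f(37/6) = 1702/9.
Sum = Δu · [f(17/6) + f(3.5) + f(25/6) + ...].
Sum ≈ 452.7407.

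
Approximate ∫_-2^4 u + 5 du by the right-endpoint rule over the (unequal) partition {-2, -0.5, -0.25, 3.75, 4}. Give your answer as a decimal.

45.1875

Subinterval widths: 1.5, 0.25, 4, 0.25.
Right endpoints: -0.5, -0.25, 3.75, 4.
f(-0.5) = 4.5, f(-0.25) = 4.75, f(3.75) = 8.75, f(4) = 9.
Sum = Σ Δu_i · f(u_i).
Sum = 45.1875.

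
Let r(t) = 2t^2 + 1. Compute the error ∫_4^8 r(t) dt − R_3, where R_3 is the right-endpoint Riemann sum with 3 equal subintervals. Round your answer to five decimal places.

-66.37037

Exact integral: ∫_4^8 r(t) dt ≈ 302.6666667.
R_3 ≈ 369.0370370.
Error ≈ 302.6666667 − 369.0370370 ≈ -66.37037.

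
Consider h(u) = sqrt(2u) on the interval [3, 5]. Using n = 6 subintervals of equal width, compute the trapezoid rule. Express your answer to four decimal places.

5.6411

Δu = (5 − 3)/6 = 1/3.
h(3) ≈ 2.4495, h(10/3) ≈ 2.5820, h(11/3) ≈ 2.7080, h(4) ≈ 2.8284, h(13/3) ≈ 2.9439, h(14/3) ≈ 3.0551, h(5) ≈ 3.1623.
T_6 = (Δu/2)·[h(u_0) + 2h(u_1) + ... + 2h(u_{5}) + h(u_6)].
Sum ≈ 5.6411.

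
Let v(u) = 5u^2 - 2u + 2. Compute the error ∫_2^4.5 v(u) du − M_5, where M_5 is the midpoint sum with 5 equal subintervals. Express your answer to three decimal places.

0.260

Exact integral: ∫_2^4.5 v(u) du ≈ 127.29167.
M_5 = 127.03125.
Error ≈ 127.29167 − 127.03125 ≈ 0.260.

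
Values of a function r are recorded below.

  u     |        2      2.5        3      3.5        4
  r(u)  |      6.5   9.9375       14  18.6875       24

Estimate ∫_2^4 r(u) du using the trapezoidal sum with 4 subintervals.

Δu = 0.5.
T_4 = (0.5/2)·[6.5 + 2·9.9375 + 2·14 + 2·18.6875 + 24] = 28.9375.

28.9375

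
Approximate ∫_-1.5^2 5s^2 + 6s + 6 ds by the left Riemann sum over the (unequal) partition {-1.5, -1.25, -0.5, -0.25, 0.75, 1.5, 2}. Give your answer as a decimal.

35.78125

Subinterval widths: 0.25, 0.75, 0.25, 1, 0.75, 0.5.
Left endpoints: -1.5, -1.25, -0.5, -0.25, 0.75, 1.5.
f(-1.5) = 8.25, f(-1.25) = 6.3125, f(-0.5) = 4.25, f(-0.25) = 4.8125, f(0.75) = 13.3125, f(1.5) = 26.25.
Sum = Σ Δs_i · f(s_i).
Sum = 35.78125.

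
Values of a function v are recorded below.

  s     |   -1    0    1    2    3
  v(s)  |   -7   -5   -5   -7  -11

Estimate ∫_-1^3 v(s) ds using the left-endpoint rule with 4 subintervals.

Δs = 1.
Sum = 1·[(-7) + (-5) + (-5) + (-7)] = -24.

-24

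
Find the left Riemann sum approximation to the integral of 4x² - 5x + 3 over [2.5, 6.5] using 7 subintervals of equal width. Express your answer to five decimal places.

Δx = (6.5 − 2.5)/7 = 4/7.
Left endpoints: 2.5, 43/14, 51/14, 59/14, 67/14, 75/14, 83/14.
f(2.5) = 15.5, f(43/14) = 2487/98, f(51/14) = 3711/98, f(59/14) = 5191/98, f(67/14) = 6927/98, f(75/14) = 8919/98, f(83/14) = 11167/98.
Sum = Δx · [f(2.5) + f(43/14) + f(51/14) + ...].
Sum ≈ 232.77551.

232.77551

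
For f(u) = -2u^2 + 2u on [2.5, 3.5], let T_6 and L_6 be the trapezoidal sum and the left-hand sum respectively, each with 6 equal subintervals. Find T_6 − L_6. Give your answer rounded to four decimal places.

T_6 ≈ -12.175926.
L_6 ≈ -11.342593.
T_6 − L_6 ≈ -0.8333.

-0.8333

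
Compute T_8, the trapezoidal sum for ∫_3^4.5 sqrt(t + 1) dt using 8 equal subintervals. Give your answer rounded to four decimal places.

3.2657

Δt = (4.5 − 3)/8 = 0.1875.
f(3) ≈ 2.0000, f(3.1875) ≈ 2.0463, f(3.375) ≈ 2.0917, f(3.5625) ≈ 2.1360, f(3.75) ≈ 2.1794, f(3.9375) ≈ 2.2220, f(4.125) ≈ 2.2638, f(4.3125) ≈ 2.3049, f(4.5) ≈ 2.3452.
T_8 = (Δt/2)·[f(t_0) + 2f(t_1) + ... + 2f(t_{7}) + f(t_8)].
Sum ≈ 3.2657.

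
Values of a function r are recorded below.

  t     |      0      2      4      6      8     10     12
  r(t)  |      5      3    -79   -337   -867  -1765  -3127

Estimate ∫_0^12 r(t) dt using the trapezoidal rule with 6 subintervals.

Δt = 2.
T_6 = (2/2)·[5 + 2·3 + 2·(-79) + 2·(-337) + 2·(-867) + 2·(-1765) + (-3127)] = -9212.

-9212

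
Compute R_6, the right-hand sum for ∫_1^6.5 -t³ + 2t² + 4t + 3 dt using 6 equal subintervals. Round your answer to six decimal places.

-249.239439

Δt = (6.5 − 1)/6 = 11/12.
Right endpoints: 23/12, 17/6, 3.75, 14/3, 67/12, 6.5.
f(23/12) = 18961/1728, f(17/6) = 1651/216, f(3.75) = -6.609375, f(14/3) = -983/27, f(67/12) = -149251/1728, f(6.5) = -161.125.
Sum = Δt · [f(23/12) + f(17/6) + f(3.75) + ...].
Sum ≈ -249.239439.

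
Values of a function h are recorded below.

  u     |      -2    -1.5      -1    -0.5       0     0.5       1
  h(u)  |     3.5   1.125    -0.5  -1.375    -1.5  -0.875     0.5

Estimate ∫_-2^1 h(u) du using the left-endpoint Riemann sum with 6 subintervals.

0.1875

Δu = 0.5.
Sum = 0.5·[3.5 + 1.125 + (-0.5) + (-1.375) + (-1.5) + (-0.875)] = 0.1875.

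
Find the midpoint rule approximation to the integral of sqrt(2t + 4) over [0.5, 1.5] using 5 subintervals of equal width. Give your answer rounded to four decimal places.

2.4468

Δt = (1.5 − 0.5)/5 = 0.2.
Midpoints: 0.6, 0.8, 1, 1.2, 1.4.
f(0.6) ≈ 2.2804, f(0.8) ≈ 2.3664, f(1) ≈ 2.4495, f(1.2) ≈ 2.5298, f(1.4) ≈ 2.6077.
Sum = Δt · [f(0.6) + f(0.8) + f(1) + f(1.2) + f(1.4)].
Sum ≈ 2.4468.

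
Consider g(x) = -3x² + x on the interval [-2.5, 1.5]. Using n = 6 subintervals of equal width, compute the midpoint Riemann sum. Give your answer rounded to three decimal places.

Δx = (1.5 − (-2.5))/6 = 2/3.
Midpoints: -13/6, -1.5, -5/6, -1/6, 0.5, 7/6.
g(-13/6) = -16.25, g(-1.5) = -8.25, g(-5/6) = -35/12, g(-1/6) = -0.25, g(0.5) = -0.25, g(7/6) = -35/12.
Sum = Δx · [g(-13/6) + g(-1.5) + g(-5/6) + ...].
Sum ≈ -20.556.

-20.556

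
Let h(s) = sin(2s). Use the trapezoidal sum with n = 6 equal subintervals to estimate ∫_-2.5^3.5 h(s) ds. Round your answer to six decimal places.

Δs = (3.5 − (-2.5))/6 = 1.
h(-2.5) ≈ 0.958924, h(-1.5) ≈ -0.141120, h(-0.5) ≈ -0.841471, h(0.5) ≈ 0.841471, h(1.5) ≈ 0.141120, h(2.5) ≈ -0.958924, h(3.5) ≈ 0.656987.
T_6 = (Δs/2)·[h(s_0) + 2h(s_1) + ... + 2h(s_{5}) + h(s_6)].
Sum ≈ -0.150969.

-0.150969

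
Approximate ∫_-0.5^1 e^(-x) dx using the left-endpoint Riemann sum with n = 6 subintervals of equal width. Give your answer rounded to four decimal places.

Δx = (1 − (-0.5))/6 = 0.25.
Left endpoints: -0.5, -0.25, 0, 0.25, 0.5, 0.75.
f(-0.5) ≈ 1.6487, f(-0.25) ≈ 1.2840, f(0) ≈ 1.0000, f(0.25) ≈ 0.7788, f(0.5) ≈ 0.6065, f(0.75) ≈ 0.4724.
Sum = Δx · [f(-0.5) + f(-0.25) + f(0) + ...].
Sum ≈ 1.4476.

1.4476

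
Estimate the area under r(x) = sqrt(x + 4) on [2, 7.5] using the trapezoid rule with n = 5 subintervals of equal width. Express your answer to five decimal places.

Δx = (7.5 − 2)/5 = 1.1.
r(2) ≈ 2.44949, r(3.1) ≈ 2.66458, r(4.2) ≈ 2.86356, r(5.3) ≈ 3.04959, r(6.4) ≈ 3.22490, r(7.5) ≈ 3.39116.
T_5 = (Δx/2)·[r(x_0) + 2r(x_1) + ... + 2r(x_{4}) + r(x_5)].
Sum ≈ 16.19526.

16.19526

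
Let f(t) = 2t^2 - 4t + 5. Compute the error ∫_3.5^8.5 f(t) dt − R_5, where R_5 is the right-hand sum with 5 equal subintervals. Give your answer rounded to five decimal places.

-51.66667

Exact integral: ∫_3.5^8.5 f(t) dt ≈ 285.8333333.
R_5 = 337.5.
Error ≈ 285.8333333 − 337.5 ≈ -51.66667.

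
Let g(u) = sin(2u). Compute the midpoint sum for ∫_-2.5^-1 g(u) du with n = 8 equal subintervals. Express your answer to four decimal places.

Δu = (-1 − (-2.5))/8 = 0.1875.
Midpoints: -2.40625, -2.21875, -2.03125, -1.84375, -1.65625, -1.46875, -1.28125, -1.09375.
g(-2.40625) ≈ 0.9950, g(-2.21875) ≈ 0.9625, g(-2.03125) ≈ 0.7962, g(-1.84375) ≈ 0.5192, g(-1.65625) ≈ 0.1701, g(-1.46875) ≈ -0.2027, g(-1.28125) ≈ -0.5473, g(-1.09375) ≈ -0.8158.
Sum = Δu · [g(-2.40625) + g(-2.21875) + g(-2.03125) + ...].
Sum ≈ 0.3520.

0.3520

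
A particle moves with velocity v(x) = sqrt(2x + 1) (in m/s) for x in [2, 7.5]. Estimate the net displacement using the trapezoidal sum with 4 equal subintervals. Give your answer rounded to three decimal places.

17.576

Δx = (7.5 − 2)/4 = 1.375.
v(2) ≈ 2.236, v(3.375) ≈ 2.784, v(4.75) ≈ 3.240, v(6.125) ≈ 3.640, v(7.5) ≈ 4.000.
T_4 = (Δx/2)·[v(x_0) + 2v(x_1) + 2v(x_2) + 2v(x_3) + v(x_4)].
Sum ≈ 17.576.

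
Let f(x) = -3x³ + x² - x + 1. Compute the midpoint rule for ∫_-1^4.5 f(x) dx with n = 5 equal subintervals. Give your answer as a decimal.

Δx = (4.5 − (-1))/5 = 1.1.
Midpoints: -0.45, 0.65, 1.75, 2.85, 3.95.
f(-0.45) = 1.925875, f(0.65) = -0.051375, f(1.75) = -13.765625, f(2.85) = -63.174875, f(3.95) = -172.237125.
Sum = Δx · [f(-0.45) + f(0.65) + f(1.75) + f(2.85) + f(3.95)].
Sum = -272.0334375.

-272.0334375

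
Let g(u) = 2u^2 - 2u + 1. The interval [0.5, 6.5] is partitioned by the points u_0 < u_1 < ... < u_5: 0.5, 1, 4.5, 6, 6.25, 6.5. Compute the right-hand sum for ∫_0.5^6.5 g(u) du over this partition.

Subinterval widths: 0.5, 3.5, 1.5, 0.25, 0.25.
Right endpoints: 1, 4.5, 6, 6.25, 6.5.
g(1) = 1, g(4.5) = 32.5, g(6) = 61, g(6.25) = 66.625, g(6.5) = 72.5.
Sum = Σ Δu_i · g(u_i).
Sum = 240.53125.

240.53125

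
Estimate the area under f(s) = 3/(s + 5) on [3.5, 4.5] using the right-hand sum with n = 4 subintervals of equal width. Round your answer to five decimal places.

0.32908

Δs = (4.5 − 3.5)/4 = 0.25.
Right endpoints: 3.75, 4, 4.25, 4.5.
f(3.75) = 12/35, f(4) = 1/3, f(4.25) = 12/37, f(4.5) = 6/19.
Sum = Δs · [f(3.75) + f(4) + f(4.25) + f(4.5)].
Sum ≈ 0.32908.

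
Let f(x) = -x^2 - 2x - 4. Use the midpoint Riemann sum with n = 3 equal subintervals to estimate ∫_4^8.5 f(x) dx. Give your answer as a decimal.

Δx = (8.5 − 4)/3 = 1.5.
Midpoints: 4.75, 6.25, 7.75.
f(4.75) = -36.0625, f(6.25) = -55.5625, f(7.75) = -79.5625.
Sum = Δx · [f(4.75) + f(6.25) + f(7.75)].
Sum = -256.78125.

-256.78125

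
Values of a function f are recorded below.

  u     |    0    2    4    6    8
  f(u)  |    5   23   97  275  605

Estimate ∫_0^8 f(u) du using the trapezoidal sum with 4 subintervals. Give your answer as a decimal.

1400

Δu = 2.
T_4 = (2/2)·[5 + 2·23 + 2·97 + 2·275 + 605] = 1400.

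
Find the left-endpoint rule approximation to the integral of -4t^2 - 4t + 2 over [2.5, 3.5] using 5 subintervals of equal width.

-43.56

Δt = (3.5 − 2.5)/5 = 0.2.
Left endpoints: 2.5, 2.7, 2.9, 3.1, 3.3.
f(2.5) = -33, f(2.7) = -37.96, f(2.9) = -43.24, f(3.1) = -48.84, f(3.3) = -54.76.
Sum = Δt · [f(2.5) + f(2.7) + f(2.9) + f(3.1) + f(3.3)].
Sum = -43.56.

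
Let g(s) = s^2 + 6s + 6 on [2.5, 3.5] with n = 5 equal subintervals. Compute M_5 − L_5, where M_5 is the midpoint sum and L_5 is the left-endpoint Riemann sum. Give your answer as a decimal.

1.19

M_5 = 33.08.
L_5 = 31.89.
M_5 − L_5 = 1.19.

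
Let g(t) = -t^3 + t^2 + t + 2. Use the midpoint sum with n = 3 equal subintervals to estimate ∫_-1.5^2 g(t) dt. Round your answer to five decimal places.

Δt = (2 − (-1.5))/3 = 7/6.
Midpoints: -11/12, 0.25, 17/12.
g(-11/12) = 4655/1728, g(0.25) = 2.296875, g(17/12) = 4459/1728.
Sum = Δt · [g(-11/12) + g(0.25) + g(17/12)].
Sum ≈ 8.83304.

8.83304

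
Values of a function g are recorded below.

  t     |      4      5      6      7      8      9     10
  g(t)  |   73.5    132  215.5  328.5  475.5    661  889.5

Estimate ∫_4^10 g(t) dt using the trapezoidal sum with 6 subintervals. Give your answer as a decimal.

2294

Δt = 1.
T_6 = (1/2)·[73.5 + 2·132 + 2·215.5 + 2·328.5 + 2·475.5 + 2·661 + 889.5] = 2294.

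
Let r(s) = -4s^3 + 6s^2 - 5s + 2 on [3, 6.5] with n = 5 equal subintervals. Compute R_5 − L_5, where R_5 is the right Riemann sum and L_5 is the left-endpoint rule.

R_5 = -1582.49.
L_5 = -1016.54.
R_5 − L_5 = -565.95.

-565.95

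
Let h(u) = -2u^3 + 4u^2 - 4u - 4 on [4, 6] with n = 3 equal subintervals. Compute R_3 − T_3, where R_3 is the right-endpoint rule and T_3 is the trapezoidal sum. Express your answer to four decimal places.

-77.3333

R_3 ≈ -446.518519.
T_3 ≈ -369.185185.
R_3 − T_3 ≈ -77.3333.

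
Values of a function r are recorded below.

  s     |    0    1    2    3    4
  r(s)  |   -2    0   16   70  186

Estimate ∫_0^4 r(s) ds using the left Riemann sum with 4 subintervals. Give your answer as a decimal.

84

Δs = 1.
Sum = 1·[(-2) + 0 + 16 + 70] = 84.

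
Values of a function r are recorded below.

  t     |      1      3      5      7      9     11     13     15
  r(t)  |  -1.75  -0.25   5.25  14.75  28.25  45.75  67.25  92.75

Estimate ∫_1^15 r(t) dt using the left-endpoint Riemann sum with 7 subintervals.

318.5

Δt = 2.
Sum = 2·[(-1.75) + (-0.25) + 5.25 + 14.75 + 28.25 + 45.75 + 67.25] = 318.5.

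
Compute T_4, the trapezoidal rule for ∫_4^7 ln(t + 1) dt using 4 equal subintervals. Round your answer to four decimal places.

Δt = (7 − 4)/4 = 0.75.
f(4) ≈ 1.6094, f(4.75) ≈ 1.7492, f(5.5) ≈ 1.8718, f(6.25) ≈ 1.9810, f(7) ≈ 2.0794.
T_4 = (Δt/2)·[f(t_0) + 2f(t_1) + 2f(t_2) + 2f(t_3) + f(t_4)].
Sum ≈ 5.5848.

5.5848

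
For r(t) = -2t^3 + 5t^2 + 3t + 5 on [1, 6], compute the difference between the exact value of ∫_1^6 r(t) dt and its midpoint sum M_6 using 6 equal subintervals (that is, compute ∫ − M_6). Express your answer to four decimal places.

Exact integral: ∫_1^6 r(t) dt ≈ -211.666667.
M_6 ≈ -207.037037.
Error ≈ -211.666667 − (-207.037037) ≈ -4.6296.

-4.6296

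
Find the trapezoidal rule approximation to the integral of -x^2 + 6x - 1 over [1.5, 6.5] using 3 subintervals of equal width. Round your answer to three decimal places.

Δx = (6.5 − 1.5)/3 = 5/3.
f(1.5) = 5.75, f(19/6) = 287/36, f(29/6) = 167/36, f(6.5) = -4.25.
T_3 = (Δx/2)·[f(x_0) + 2f(x_1) + 2f(x_2) + f(x_3)].
Sum ≈ 22.269.

22.269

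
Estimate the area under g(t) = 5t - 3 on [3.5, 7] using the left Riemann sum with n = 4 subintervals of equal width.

Δt = (7 − 3.5)/4 = 0.875.
Left endpoints: 3.5, 4.375, 5.25, 6.125.
g(3.5) = 14.5, g(4.375) = 18.875, g(5.25) = 23.25, g(6.125) = 27.625.
Sum = Δt · [g(3.5) + g(4.375) + g(5.25) + g(6.125)].
Sum = 73.71875.

73.71875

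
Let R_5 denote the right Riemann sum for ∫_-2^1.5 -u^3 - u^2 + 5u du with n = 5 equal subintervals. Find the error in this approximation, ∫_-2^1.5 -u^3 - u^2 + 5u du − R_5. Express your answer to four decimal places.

Exact integral: ∫_-2^1.5 f(u) du ≈ -5.432292.
R_5 = -2.7475.
Error ≈ -5.432292 − (-2.7475) ≈ -2.6848.

-2.6848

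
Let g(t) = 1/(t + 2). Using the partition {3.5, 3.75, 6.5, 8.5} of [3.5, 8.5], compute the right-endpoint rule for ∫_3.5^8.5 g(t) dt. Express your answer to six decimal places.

0.557484

Subinterval widths: 0.25, 2.75, 2.
Right endpoints: 3.75, 6.5, 8.5.
g(3.75) = 4/23, g(6.5) = 2/17, g(8.5) = 2/21.
Sum = Σ Δt_i · g(t_i).
Sum ≈ 0.557484.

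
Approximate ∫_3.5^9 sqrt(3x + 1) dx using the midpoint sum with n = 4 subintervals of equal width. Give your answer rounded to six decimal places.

24.271024

Δx = (9 − 3.5)/4 = 1.375.
Midpoints: 4.1875, 5.5625, 6.9375, 8.3125.
f(4.1875) ≈ 3.682730, f(5.5625) ≈ 4.205651, f(6.9375) ≈ 4.670385, f(8.3125) ≈ 5.092887.
Sum = Δx · [f(4.1875) + f(5.5625) + f(6.9375) + f(8.3125)].
Sum ≈ 24.271024.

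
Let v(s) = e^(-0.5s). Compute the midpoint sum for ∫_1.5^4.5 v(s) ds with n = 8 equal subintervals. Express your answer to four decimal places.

Δs = (4.5 − 1.5)/8 = 0.375.
Midpoints: 1.6875, 2.0625, 2.4375, 2.8125, 3.1875, 3.5625, 3.9375, 4.3125.
v(1.6875) ≈ 0.4301, v(2.0625) ≈ 0.3566, v(2.4375) ≈ 0.2956, v(2.8125) ≈ 0.2451, v(3.1875) ≈ 0.2032, v(3.5625) ≈ 0.1684, v(3.9375) ≈ 0.1396, v(4.3125) ≈ 0.1158.
Sum = Δs · [v(1.6875) + v(2.0625) + v(2.4375) + ...].
Sum ≈ 0.7329.

0.7329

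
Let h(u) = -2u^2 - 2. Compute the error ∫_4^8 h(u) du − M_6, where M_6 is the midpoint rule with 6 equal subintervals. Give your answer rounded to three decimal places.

Exact integral: ∫_4^8 h(u) du ≈ -306.66667.
M_6 ≈ -306.37037.
Error ≈ -306.66667 − (-306.37037) ≈ -0.296.

-0.296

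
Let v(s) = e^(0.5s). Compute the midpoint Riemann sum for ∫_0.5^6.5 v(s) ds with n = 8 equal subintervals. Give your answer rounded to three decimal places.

Δs = (6.5 − 0.5)/8 = 0.75.
Midpoints: 0.875, 1.625, 2.375, 3.125, 3.875, 4.625, 5.375, 6.125.
v(0.875) ≈ 1.549, v(1.625) ≈ 2.254, v(2.375) ≈ 3.279, v(3.125) ≈ 4.771, v(3.875) ≈ 6.941, v(4.625) ≈ 10.100, v(5.375) ≈ 14.695, v(6.125) ≈ 21.381.
Sum = Δs · [v(0.875) + v(1.625) + v(2.375) + ...].
Sum ≈ 48.727.

48.727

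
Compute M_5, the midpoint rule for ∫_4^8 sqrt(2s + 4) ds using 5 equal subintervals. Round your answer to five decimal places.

Δs = (8 − 4)/5 = 0.8.
Midpoints: 4.4, 5.2, 6, 6.8, 7.6.
f(4.4) ≈ 3.57771, f(5.2) ≈ 3.79473, f(6) ≈ 4.00000, f(6.8) ≈ 4.19524, f(7.6) ≈ 4.38178.
Sum = Δs · [f(4.4) + f(5.2) + f(6) + f(6.8) + f(7.6)].
Sum ≈ 15.95957.

15.95957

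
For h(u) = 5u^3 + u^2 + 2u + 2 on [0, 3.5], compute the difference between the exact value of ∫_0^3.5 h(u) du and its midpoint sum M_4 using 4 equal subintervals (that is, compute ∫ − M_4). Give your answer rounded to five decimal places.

6.08512

Exact integral: ∫_0^3.5 h(u) du ≈ 221.1197917.
M_4 ≈ 215.0346680.
Error ≈ 221.1197917 − 215.0346680 ≈ 6.08512.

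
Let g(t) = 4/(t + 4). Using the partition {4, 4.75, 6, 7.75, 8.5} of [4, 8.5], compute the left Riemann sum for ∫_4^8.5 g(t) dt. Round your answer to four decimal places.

1.9017

Subinterval widths: 0.75, 1.25, 1.75, 0.75.
Left endpoints: 4, 4.75, 6, 7.75.
g(4) = 0.5, g(4.75) = 16/35, g(6) = 0.4, g(7.75) = 16/47.
Sum = Σ Δt_i · g(t_i).
Sum ≈ 1.9017.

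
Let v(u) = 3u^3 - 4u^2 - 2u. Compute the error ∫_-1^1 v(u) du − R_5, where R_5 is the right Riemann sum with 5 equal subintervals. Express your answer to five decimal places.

Exact integral: ∫_-1^1 v(u) du ≈ -2.6666667.
R_5 = -2.48.
Error ≈ -2.6666667 − (-2.48) ≈ -0.18667.

-0.18667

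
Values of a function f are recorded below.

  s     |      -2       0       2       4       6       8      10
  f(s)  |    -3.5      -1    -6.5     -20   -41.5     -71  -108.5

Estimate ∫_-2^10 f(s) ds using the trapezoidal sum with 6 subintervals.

-392

Δs = 2.
T_6 = (2/2)·[(-3.5) + 2·(-1) + 2·(-6.5) + 2·(-20) + 2·(-41.5) + 2·(-71) + (-108.5)] = -392.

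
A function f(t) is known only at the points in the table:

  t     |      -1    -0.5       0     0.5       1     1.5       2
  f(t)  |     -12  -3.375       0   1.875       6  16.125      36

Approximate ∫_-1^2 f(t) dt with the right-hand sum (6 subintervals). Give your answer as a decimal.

Δt = 0.5.
Sum = 0.5·[(-3.375) + 0 + 1.875 + 6 + 16.125 + 36] = 28.3125.

28.3125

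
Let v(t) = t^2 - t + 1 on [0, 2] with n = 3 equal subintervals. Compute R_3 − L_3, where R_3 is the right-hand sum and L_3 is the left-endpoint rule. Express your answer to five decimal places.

R_3 ≈ 3.4814815.
L_3 ≈ 2.1481481.
R_3 − L_3 ≈ 1.33333.

1.33333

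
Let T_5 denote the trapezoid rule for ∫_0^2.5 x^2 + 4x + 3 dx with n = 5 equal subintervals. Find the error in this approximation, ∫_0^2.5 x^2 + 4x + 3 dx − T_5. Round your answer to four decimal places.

-0.1042

Exact integral: ∫_0^2.5 f(x) dx ≈ 25.208333.
T_5 = 25.3125.
Error ≈ 25.208333 − 25.3125 ≈ -0.1042.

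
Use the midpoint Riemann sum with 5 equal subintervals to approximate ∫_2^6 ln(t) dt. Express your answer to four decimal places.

5.3730

Δt = (6 − 2)/5 = 0.8.
Midpoints: 2.4, 3.2, 4, 4.8, 5.6.
f(2.4) ≈ 0.8755, f(3.2) ≈ 1.1632, f(4) ≈ 1.3863, f(4.8) ≈ 1.5686, f(5.6) ≈ 1.7228.
Sum = Δt · [f(2.4) + f(3.2) + f(4) + f(4.8) + f(5.6)].
Sum ≈ 5.3730.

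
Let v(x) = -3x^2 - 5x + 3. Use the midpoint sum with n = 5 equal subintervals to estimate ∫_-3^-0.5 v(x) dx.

Δx = (-0.5 − (-3))/5 = 0.5.
Midpoints: -2.75, -2.25, -1.75, -1.25, -0.75.
v(-2.75) = -5.9375, v(-2.25) = -0.9375, v(-1.75) = 2.5625, v(-1.25) = 4.5625, v(-0.75) = 5.0625.
Sum = Δx · [v(-2.75) + v(-2.25) + v(-1.75) + v(-1.25) + v(-0.75)].
Sum = 2.65625.

2.65625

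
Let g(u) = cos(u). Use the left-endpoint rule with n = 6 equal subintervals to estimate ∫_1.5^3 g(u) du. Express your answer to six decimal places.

-0.719319

Δu = (3 − 1.5)/6 = 0.25.
Left endpoints: 1.5, 1.75, 2, 2.25, 2.5, 2.75.
g(1.5) ≈ 0.070737, g(1.75) ≈ -0.178246, g(2) ≈ -0.416147, g(2.25) ≈ -0.628174, g(2.5) ≈ -0.801144, g(2.75) ≈ -0.924302.
Sum = Δu · [g(1.5) + g(1.75) + g(2) + ...].
Sum ≈ -0.719319.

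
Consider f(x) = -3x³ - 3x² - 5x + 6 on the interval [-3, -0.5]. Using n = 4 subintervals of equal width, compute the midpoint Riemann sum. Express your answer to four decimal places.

Δx = (-0.5 − (-3))/4 = 0.625.
Midpoints: -2.6875, -2.0625, -1.4375, -0.8125.
f(-2.6875) = 229385/4096, f(-2.0625) = 122355/4096, f(-1.4375) = 65125/4096, f(-0.8125) = 39695/4096.
Sum = Δx · [f(-2.6875) + f(-2.0625) + f(-1.4375) + f(-0.8125)].
Sum ≈ 69.6655.

69.6655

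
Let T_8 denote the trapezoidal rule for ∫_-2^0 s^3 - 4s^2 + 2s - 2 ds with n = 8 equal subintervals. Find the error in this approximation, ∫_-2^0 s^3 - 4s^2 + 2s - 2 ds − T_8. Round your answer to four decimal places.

0.1458

Exact integral: ∫_-2^0 f(s) ds ≈ -22.666667.
T_8 = -22.8125.
Error ≈ -22.666667 − (-22.8125) ≈ 0.1458.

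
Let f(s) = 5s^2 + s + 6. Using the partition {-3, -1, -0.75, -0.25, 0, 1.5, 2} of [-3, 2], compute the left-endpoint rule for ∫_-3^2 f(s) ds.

122.421875

Subinterval widths: 2, 0.25, 0.5, 0.25, 1.5, 0.5.
Left endpoints: -3, -1, -0.75, -0.25, 0, 1.5.
f(-3) = 48, f(-1) = 10, f(-0.75) = 8.0625, f(-0.25) = 6.0625, f(0) = 6, f(1.5) = 18.75.
Sum = Σ Δs_i · f(s_i).
Sum = 122.421875.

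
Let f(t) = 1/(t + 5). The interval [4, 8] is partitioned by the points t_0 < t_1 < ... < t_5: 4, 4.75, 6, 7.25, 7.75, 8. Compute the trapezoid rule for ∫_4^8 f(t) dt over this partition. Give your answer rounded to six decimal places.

0.368323

Subinterval widths: 0.75, 1.25, 1.25, 0.5, 0.25.
f(4) = 1/9, f(4.75) = 4/39, f(6) = 1/11, f(7.25) = 4/49, f(7.75) = 4/51, f(8) = 1/13.
On each subinterval the trapezoid contributes (Δt_i/2)·[f(t_{i-1}) + f(t_i)].
Sum ≈ 0.368323.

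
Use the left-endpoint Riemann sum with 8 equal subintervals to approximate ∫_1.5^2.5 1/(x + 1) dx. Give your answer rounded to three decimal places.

Δx = (2.5 − 1.5)/8 = 0.125.
Left endpoints: 1.5, 1.625, 1.75, 1.875, 2, 2.125, 2.25, 2.375.
f(1.5) = 0.4, f(1.625) = 8/21, f(1.75) = 4/11, f(1.875) = 8/23, f(2) = 1/3, f(2.125) = 0.32, f(2.25) = 4/13, f(2.375) = 8/27.
Sum = Δx · [f(1.5) + f(1.625) + f(1.75) + ...].
Sum ≈ 0.344.

0.344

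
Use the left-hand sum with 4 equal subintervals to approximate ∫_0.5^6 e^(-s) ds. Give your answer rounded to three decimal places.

1.112

Δs = (6 − 0.5)/4 = 1.375.
Left endpoints: 0.5, 1.875, 3.25, 4.625.
f(0.5) ≈ 0.607, f(1.875) ≈ 0.153, f(3.25) ≈ 0.039, f(4.625) ≈ 0.010.
Sum = Δs · [f(0.5) + f(1.875) + f(3.25) + f(4.625)].
Sum ≈ 1.112.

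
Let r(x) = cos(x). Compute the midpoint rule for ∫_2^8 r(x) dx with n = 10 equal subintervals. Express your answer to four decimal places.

0.0813

Δx = (8 − 2)/10 = 0.6.
Midpoints: 2.3, 2.9, 3.5, 4.1, 4.7, 5.3, 5.9, 6.5, 7.1, 7.7.
r(2.3) ≈ -0.6663, r(2.9) ≈ -0.9710, r(3.5) ≈ -0.9365, r(4.1) ≈ -0.5748, r(4.7) ≈ -0.0124, r(5.3) ≈ 0.5544, r(5.9) ≈ 0.9275, r(6.5) ≈ 0.9766, r(7.1) ≈ 0.6845, r(7.7) ≈ 0.1534.
Sum = Δx · [r(2.3) + r(2.9) + r(3.5) + ...].
Sum ≈ 0.0813.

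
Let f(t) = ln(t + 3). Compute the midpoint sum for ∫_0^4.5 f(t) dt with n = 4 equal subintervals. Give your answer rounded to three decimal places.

Δt = (4.5 − 0)/4 = 1.125.
Midpoints: 0.5625, 1.6875, 2.8125, 3.9375.
f(0.5625) ≈ 1.270, f(1.6875) ≈ 1.545, f(2.8125) ≈ 1.760, f(3.9375) ≈ 1.937.
Sum = Δt · [f(0.5625) + f(1.6875) + f(2.8125) + f(3.9375)].
Sum ≈ 7.326.

7.326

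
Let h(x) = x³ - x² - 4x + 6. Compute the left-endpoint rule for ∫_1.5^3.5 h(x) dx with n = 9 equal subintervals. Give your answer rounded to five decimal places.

Δx = (3.5 − 1.5)/9 = 2/9.
Left endpoints: 1.5, 31/18, 35/18, 13/6, 43/18, 47/18, 17/6, 55/18, 59/18.
h(1.5) = 1.125, h(31/18) = 7309/5832, h(35/18) = 10457/5832, h(13/6) = 607/216, h(43/18) = 25489/5832, h(47/18) = 38141/5832, h(17/6) = 2027/216, h(55/18) = 75637/5832, h(59/18) = 101249/5832.
Sum = Δx · [h(1.5) + h(31/18) + h(35/18) + ...].
Sum ≈ 12.80144.

12.80144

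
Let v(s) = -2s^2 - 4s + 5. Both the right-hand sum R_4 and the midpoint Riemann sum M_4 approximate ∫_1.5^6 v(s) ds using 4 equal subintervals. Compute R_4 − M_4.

R_4 = -236.7421875.
M_4 = -185.80078125.
R_4 − M_4 = -50.94140625.

-50.94140625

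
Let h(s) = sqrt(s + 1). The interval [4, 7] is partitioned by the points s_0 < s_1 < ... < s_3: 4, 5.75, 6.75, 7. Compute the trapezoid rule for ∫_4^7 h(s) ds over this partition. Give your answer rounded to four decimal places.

Subinterval widths: 1.75, 1, 0.25.
h(4) ≈ 2.2361, h(5.75) ≈ 2.5981, h(6.75) ≈ 2.7839, h(7) ≈ 2.8284.
On each subinterval the trapezoid contributes (Δs_i/2)·[h(s_{i-1}) + h(s_i)].
Sum ≈ 7.6224.

7.6224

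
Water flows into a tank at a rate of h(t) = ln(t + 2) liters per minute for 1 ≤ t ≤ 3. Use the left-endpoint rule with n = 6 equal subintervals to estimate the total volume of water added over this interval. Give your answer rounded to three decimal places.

Δt = (3 − 1)/6 = 1/3.
Left endpoints: 1, 4/3, 5/3, 2, 7/3, 8/3.
h(1) ≈ 1.099, h(4/3) ≈ 1.204, h(5/3) ≈ 1.299, h(2) ≈ 1.386, h(7/3) ≈ 1.466, h(8/3) ≈ 1.540.
Sum = Δt · [h(1) + h(4/3) + h(5/3) + ...].
Sum ≈ 2.665.

2.665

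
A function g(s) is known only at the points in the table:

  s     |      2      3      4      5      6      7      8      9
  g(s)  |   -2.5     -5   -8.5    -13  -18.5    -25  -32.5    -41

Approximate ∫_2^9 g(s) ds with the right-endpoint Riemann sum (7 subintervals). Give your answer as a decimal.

-143.5

Δs = 1.
Sum = 1·[(-5) + (-8.5) + (-13) + (-18.5) + (-25) + (-32.5) + (-41)] = -143.5.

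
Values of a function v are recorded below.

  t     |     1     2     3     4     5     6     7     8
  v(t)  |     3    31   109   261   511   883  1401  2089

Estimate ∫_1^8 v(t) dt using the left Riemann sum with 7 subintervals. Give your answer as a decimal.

3199

Δt = 1.
Sum = 1·[3 + 31 + 109 + 261 + 511 + 883 + 1401] = 3199.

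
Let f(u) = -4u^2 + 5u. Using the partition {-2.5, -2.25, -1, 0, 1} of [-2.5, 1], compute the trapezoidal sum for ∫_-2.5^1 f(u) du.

-37.9375

Subinterval widths: 0.25, 1.25, 1, 1.
f(-2.5) = -37.5, f(-2.25) = -31.5, f(-1) = -9, f(0) = 0, f(1) = 1.
On each subinterval the trapezoid contributes (Δu_i/2)·[f(u_{i-1}) + f(u_i)].
Sum = -37.9375.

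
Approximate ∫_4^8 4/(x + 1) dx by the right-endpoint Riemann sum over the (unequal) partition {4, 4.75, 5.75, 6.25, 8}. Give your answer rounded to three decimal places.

2.168

Subinterval widths: 0.75, 1, 0.5, 1.75.
Right endpoints: 4.75, 5.75, 6.25, 8.
f(4.75) = 16/23, f(5.75) = 16/27, f(6.25) = 16/29, f(8) = 4/9.
Sum = Σ Δx_i · f(x_i).
Sum ≈ 2.168.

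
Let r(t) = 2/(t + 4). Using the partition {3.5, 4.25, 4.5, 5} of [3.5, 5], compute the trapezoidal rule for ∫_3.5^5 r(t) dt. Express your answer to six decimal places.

0.365003

Subinterval widths: 0.75, 0.25, 0.5.
r(3.5) = 4/15, r(4.25) = 8/33, r(4.5) = 4/17, r(5) = 2/9.
On each subinterval the trapezoid contributes (Δt_i/2)·[r(t_{i-1}) + r(t_i)].
Sum ≈ 0.365003.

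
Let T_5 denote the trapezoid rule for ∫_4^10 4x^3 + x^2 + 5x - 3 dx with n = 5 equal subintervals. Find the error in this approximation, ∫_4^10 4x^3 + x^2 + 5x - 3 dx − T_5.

Exact integral: ∫_4^10 f(x) dx = 10248.
T_5 = 10370.4.
Error = 10248 − 10370.4 = -122.4.

-122.4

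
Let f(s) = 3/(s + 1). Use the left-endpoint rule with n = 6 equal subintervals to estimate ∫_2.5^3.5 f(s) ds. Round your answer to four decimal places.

0.7700

Δs = (3.5 − 2.5)/6 = 1/6.
Left endpoints: 2.5, 8/3, 17/6, 3, 19/6, 10/3.
f(2.5) = 6/7, f(8/3) = 9/11, f(17/6) = 18/23, f(3) = 0.75, f(19/6) = 0.72, f(10/3) = 9/13.
Sum = Δs · [f(2.5) + f(8/3) + f(17/6) + ...].
Sum ≈ 0.7700.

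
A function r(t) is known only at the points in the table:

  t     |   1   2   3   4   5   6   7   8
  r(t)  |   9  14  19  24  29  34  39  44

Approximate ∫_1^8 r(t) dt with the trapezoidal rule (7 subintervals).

185.5

Δt = 1.
T_7 = (1/2)·[9 + 2·14 + 2·19 + 2·24 + 2·29 + 2·34 + 2·39 + 44] = 185.5.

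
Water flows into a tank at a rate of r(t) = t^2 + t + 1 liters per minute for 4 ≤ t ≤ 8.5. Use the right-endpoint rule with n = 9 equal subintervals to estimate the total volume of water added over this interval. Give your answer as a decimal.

231.375

Δt = (8.5 − 4)/9 = 0.5.
Right endpoints: 4.5, 5, 5.5, 6, 6.5, 7, 7.5, 8, 8.5.
r(4.5) = 25.75, r(5) = 31, r(5.5) = 36.75, r(6) = 43, r(6.5) = 49.75, r(7) = 57, r(7.5) = 64.75, r(8) = 73, r(8.5) = 81.75.
Sum = Δt · [r(4.5) + r(5) + r(5.5) + ...].
Sum = 231.375.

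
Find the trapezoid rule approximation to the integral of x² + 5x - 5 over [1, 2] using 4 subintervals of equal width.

Δx = (2 − 1)/4 = 0.25.
f(1) = 1, f(1.25) = 2.8125, f(1.5) = 4.75, f(1.75) = 6.8125, f(2) = 9.
T_4 = (Δx/2)·[f(x_0) + 2f(x_1) + 2f(x_2) + 2f(x_3) + f(x_4)].
Sum = 4.84375.

4.84375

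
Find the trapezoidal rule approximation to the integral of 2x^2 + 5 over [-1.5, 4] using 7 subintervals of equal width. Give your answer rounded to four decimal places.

Δx = (4 − (-1.5))/7 = 11/14.
f(-1.5) = 9.5, f(-5/7) = 295/49, f(1/14) = 491/98, f(6/7) = 317/49, f(23/14) = 1019/98, f(17/7) = 823/49, f(45/14) = 2515/98, f(4) = 37.
T_7 = (Δx/2)·[f(x_0) + 2f(x_1) + ... + 2f(x_{6}) + f(x_7)].
Sum ≈ 73.5485.

73.5485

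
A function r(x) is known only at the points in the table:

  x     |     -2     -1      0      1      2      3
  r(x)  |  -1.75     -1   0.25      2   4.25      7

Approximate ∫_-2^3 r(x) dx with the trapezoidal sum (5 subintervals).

Δx = 1.
T_5 = (1/2)·[(-1.75) + 2·(-1) + 2·0.25 + 2·2 + 2·4.25 + 7] = 8.125.

8.125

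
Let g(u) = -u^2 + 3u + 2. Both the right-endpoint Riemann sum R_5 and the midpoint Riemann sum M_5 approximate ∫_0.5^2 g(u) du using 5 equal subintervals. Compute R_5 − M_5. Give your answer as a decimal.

R_5 = 6.09.
M_5 = 6.01125.
R_5 − M_5 = 0.07875.

0.07875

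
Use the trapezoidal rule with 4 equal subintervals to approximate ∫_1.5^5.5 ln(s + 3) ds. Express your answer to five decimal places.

Δs = (5.5 − 1.5)/4 = 1.
f(1.5) ≈ 1.50408, f(2.5) ≈ 1.70475, f(3.5) ≈ 1.87180, f(4.5) ≈ 2.01490, f(5.5) ≈ 2.14007.
T_4 = (Δs/2)·[f(s_0) + 2f(s_1) + 2f(s_2) + 2f(s_3) + f(s_4)].
Sum ≈ 7.41353.

7.41353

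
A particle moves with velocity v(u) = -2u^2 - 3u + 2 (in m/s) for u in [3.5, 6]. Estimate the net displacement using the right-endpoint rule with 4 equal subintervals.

-163.5546875

Δu = (6 − 3.5)/4 = 0.625.
Right endpoints: 4.125, 4.75, 5.375, 6.
v(4.125) = -44.40625, v(4.75) = -57.375, v(5.375) = -71.90625, v(6) = -88.
Sum = Δu · [v(4.125) + v(4.75) + v(5.375) + v(6)].
Sum = -163.5546875.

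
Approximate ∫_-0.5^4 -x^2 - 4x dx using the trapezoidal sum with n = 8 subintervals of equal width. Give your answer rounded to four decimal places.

-53.1123

Δx = (4 − (-0.5))/8 = 0.5625.
f(-0.5) = 1.75, f(0.0625) = -0.25390625, f(0.625) = -2.890625, f(1.1875) = -6.16015625, f(1.75) = -10.0625, f(2.3125) = -14.59765625, f(2.875) = -19.765625, f(3.4375) = -25.56640625, f(4) = -32.
T_8 = (Δx/2)·[f(x_0) + 2f(x_1) + ... + 2f(x_{7}) + f(x_8)].
Sum ≈ -53.1123.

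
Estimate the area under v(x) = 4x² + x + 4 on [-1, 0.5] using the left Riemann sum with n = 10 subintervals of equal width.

7.26

Δx = (0.5 − (-1))/10 = 0.15.
Left endpoints: -1, -0.85, -0.7, -0.55, -0.4, -0.25, -0.1, 0.05, 0.2, 0.35.
v(-1) = 7, v(-0.85) = 6.04, v(-0.7) = 5.26, v(-0.55) = 4.66, v(-0.4) = 4.24, v(-0.25) = 4, v(-0.1) = 3.94, v(0.05) = 4.06, v(0.2) = 4.36, v(0.35) = 4.84.
Sum = Δx · [v(-1) + v(-0.85) + v(-0.7) + ...].
Sum = 7.26.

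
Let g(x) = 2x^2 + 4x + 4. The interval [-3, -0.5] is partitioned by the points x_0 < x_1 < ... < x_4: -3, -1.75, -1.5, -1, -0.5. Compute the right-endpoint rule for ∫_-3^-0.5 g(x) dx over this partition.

6.78125

Subinterval widths: 1.25, 0.25, 0.5, 0.5.
Right endpoints: -1.75, -1.5, -1, -0.5.
g(-1.75) = 3.125, g(-1.5) = 2.5, g(-1) = 2, g(-0.5) = 2.5.
Sum = Σ Δx_i · g(x_i).
Sum = 6.78125.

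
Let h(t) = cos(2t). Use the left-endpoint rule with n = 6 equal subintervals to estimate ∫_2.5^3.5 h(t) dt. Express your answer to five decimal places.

Δt = (3.5 − 2.5)/6 = 1/6.
Left endpoints: 2.5, 8/3, 17/6, 3, 19/6, 10/3.
h(2.5) ≈ 0.28366, h(8/3) ≈ 0.58180, h(17/6) ≈ 0.81590, h(3) ≈ 0.96017, h(19/6) ≈ 0.99874, h(10/3) ≈ 0.92737.
Sum = Δt · [h(2.5) + h(8/3) + h(17/6) + ...].
Sum ≈ 0.76127.

0.76127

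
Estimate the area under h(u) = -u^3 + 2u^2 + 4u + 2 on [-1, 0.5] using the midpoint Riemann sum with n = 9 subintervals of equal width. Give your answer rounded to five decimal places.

2.47483

Δu = (0.5 − (-1))/9 = 1/6.
Midpoints: -11/12, -0.75, -7/12, -5/12, -0.25, -1/12, 1/12, 0.25, 5/12.
h(-11/12) = 1355/1728, h(-0.75) = 0.546875, h(-7/12) = 943/1728, h(-5/12) = 1301/1728, h(-0.25) = 1.140625, h(-1/12) = 2905/1728, h(1/12) = 4055/1728, h(0.25) = 3.109375, h(5/12) = 6811/1728.
Sum = Δu · [h(-11/12) + h(-0.75) + h(-7/12) + ...].
Sum ≈ 2.47483.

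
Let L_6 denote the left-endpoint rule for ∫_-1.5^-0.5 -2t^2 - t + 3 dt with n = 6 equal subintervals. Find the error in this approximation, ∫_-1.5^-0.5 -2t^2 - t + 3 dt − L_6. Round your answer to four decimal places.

Exact integral: ∫_-1.5^-0.5 f(t) dt ≈ 1.833333.
L_6 ≈ 1.574074.
Error ≈ 1.833333 − 1.574074 ≈ 0.2593.

0.2593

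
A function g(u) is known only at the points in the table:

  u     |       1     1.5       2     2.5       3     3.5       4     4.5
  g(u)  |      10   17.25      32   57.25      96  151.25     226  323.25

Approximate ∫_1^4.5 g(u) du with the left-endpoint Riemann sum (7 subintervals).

Δu = 0.5.
Sum = 0.5·[10 + 17.25 + 32 + 57.25 + 96 + 151.25 + 226] = 294.875.

294.875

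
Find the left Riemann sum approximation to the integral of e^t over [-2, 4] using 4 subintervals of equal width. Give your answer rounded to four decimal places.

Δt = (4 − (-2))/4 = 1.5.
Left endpoints: -2, -0.5, 1, 2.5.
f(-2) ≈ 0.1353, f(-0.5) ≈ 0.6065, f(1) ≈ 2.7183, f(2.5) ≈ 12.1825.
Sum = Δt · [f(-2) + f(-0.5) + f(1) + f(2.5)].
Sum ≈ 23.4640.

23.4640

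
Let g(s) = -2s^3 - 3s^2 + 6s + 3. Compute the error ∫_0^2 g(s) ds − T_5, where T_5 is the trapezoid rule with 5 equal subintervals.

0.48

Exact integral: ∫_0^2 g(s) ds = 2.
T_5 = 1.52.
Error = 2 − 1.52 = 0.48.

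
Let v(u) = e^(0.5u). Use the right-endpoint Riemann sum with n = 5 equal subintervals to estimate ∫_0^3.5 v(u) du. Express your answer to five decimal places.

11.27019

Δu = (3.5 − 0)/5 = 0.7.
Right endpoints: 0.7, 1.4, 2.1, 2.8, 3.5.
v(0.7) ≈ 1.41907, v(1.4) ≈ 2.01375, v(2.1) ≈ 2.85765, v(2.8) ≈ 4.05520, v(3.5) ≈ 5.75460.
Sum = Δu · [v(0.7) + v(1.4) + v(2.1) + v(2.8) + v(3.5)].
Sum ≈ 11.27019.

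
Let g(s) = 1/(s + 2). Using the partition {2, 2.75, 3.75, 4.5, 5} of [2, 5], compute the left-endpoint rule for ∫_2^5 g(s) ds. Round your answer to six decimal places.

Subinterval widths: 0.75, 1, 0.75, 0.5.
Left endpoints: 2, 2.75, 3.75, 4.5.
g(2) = 0.25, g(2.75) = 4/19, g(3.75) = 4/23, g(4.5) = 2/13.
Sum = Σ Δs_i · g(s_i).
Sum ≈ 0.605384.

0.605384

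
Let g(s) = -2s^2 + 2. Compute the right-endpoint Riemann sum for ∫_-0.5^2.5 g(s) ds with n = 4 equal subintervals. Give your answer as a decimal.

Δs = (2.5 − (-0.5))/4 = 0.75.
Right endpoints: 0.25, 1, 1.75, 2.5.
g(0.25) = 1.875, g(1) = 0, g(1.75) = -4.125, g(2.5) = -10.5.
Sum = Δs · [g(0.25) + g(1) + g(1.75) + g(2.5)].
Sum = -9.5625.

-9.5625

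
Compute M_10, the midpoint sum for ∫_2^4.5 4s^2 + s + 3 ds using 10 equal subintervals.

126.40625

Δs = (4.5 − 2)/10 = 0.25.
Midpoints: 2.125, 2.375, 2.625, 2.875, 3.125, 3.375, 3.625, 3.875, 4.125, 4.375.
f(2.125) = 23.1875, f(2.375) = 27.9375, f(2.625) = 33.1875, f(2.875) = 38.9375, f(3.125) = 45.1875, f(3.375) = 51.9375, f(3.625) = 59.1875, f(3.875) = 66.9375, f(4.125) = 75.1875, f(4.375) = 83.9375.
Sum = Δs · [f(2.125) + f(2.375) + f(2.625) + ...].
Sum = 126.40625.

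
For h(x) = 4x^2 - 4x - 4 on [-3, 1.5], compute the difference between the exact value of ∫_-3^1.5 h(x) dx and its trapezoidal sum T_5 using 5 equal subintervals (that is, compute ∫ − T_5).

-2.43

Exact integral: ∫_-3^1.5 h(x) dx = 36.
T_5 = 38.43.
Error = 36 − 38.43 = -2.43.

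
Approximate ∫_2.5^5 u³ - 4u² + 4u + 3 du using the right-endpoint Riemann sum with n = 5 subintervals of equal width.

Δu = (5 − 2.5)/5 = 0.5.
Right endpoints: 3, 3.5, 4, 4.5, 5.
f(3) = 6, f(3.5) = 10.875, f(4) = 19, f(4.5) = 31.125, f(5) = 48.
Sum = Δu · [f(3) + f(3.5) + f(4) + f(4.5) + f(5)].
Sum = 57.5.

57.5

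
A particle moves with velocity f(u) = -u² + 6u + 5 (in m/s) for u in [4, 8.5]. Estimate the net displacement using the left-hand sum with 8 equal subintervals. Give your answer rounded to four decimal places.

15.8643

Δu = (8.5 − 4)/8 = 0.5625.
Left endpoints: 4, 4.5625, 5.125, 5.6875, 6.25, 6.8125, 7.375, 7.9375.
f(4) = 13, f(4.5625) = 11.55859375, f(5.125) = 9.484375, f(5.6875) = 6.77734375, f(6.25) = 3.4375, f(6.8125) = -0.53515625, f(7.375) = -5.140625, f(7.9375) = -10.37890625.
Sum = Δu · [f(4) + f(4.5625) + f(5.125) + ...].
Sum ≈ 15.8643.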